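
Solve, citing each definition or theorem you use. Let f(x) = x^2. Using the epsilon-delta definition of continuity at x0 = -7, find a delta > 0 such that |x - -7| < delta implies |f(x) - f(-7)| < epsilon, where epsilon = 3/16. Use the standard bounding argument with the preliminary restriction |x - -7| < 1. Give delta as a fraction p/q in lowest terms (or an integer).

Factor: |x^2 - (-7)^2| = |x - -7| * |x + -7|.
Impose |x - -7| < 1 first. Then |x + -7| = |(x - -7) + 2*(-7)| <= |x - -7| + 2*|-7| < 1 + 14 = 15.
So |x^2 - (-7)^2| < delta * 15.
We need delta * 15 <= 3/16, i.e. delta <= 3/16/15 = 1/80.
Since 1/80 < 1, this is tighter than 1; take delta = 1/80.
So delta = 1/80 works.

1/80


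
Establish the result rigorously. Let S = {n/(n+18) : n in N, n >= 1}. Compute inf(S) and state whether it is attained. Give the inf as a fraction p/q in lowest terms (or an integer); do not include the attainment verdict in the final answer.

Analysis:
- Values: 1/19, 1/10, 1/7, 2/11, ... strictly increasing.
- Minimum is 1/19 (n=1); inf = 1/19 (attained).
- n/(n+18) = 1 - 18/(n+18) -> 1 from below as n -> infinity, and never equals 1.
- So sup = 1 (not attained).
Conclusion: inf(S) = 1/19, attained in S.

1/19


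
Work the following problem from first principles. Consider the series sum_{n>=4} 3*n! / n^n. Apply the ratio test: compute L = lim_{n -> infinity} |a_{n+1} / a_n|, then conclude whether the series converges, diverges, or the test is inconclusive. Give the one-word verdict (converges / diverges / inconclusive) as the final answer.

Let a_n denote the general term. Form the ratio a_{n+1}/a_n and simplify:
a_{n+1}/a_n = (n/(n + 1))^n
Take the limit as n -> infinity: L = exp(-1).
Since L = exp(-1) < 1, the ratio test implies the series converges.

converges


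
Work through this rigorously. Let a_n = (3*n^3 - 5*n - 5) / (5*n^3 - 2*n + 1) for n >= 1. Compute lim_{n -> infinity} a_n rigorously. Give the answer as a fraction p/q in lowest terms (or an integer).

Divide numerator and denominator by n^3, the highest power:
numerator / n^3 = 3 - 5/n^2 - 5/n^3
denominator / n^3 = 5 - 2/n^2 + n^(-3)
As n -> infinity, all terms of the form c/n^k (k >= 1) tend to 0.
So numerator / n^3 -> 3 and denominator / n^3 -> 5.
Therefore lim a_n = 3/5.

3/5


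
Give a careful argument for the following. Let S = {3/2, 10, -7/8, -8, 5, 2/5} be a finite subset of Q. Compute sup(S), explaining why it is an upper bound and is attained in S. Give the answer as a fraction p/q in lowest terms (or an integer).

S is finite, so sup(S) = max(S).
Sorted decreasing:
10, 5, 3/2, 2/5, -7/8, -8
The extremum is 10.
For every x in S, x <= 10. And 10 is in S, so it is attained.
Therefore sup(S) = 10.

10


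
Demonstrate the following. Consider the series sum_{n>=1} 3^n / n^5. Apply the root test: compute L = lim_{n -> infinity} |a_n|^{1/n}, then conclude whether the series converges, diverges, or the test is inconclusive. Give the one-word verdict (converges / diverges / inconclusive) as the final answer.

Let a_n denote the general term. Form |a_n|^(1/n) and simplify:
|a_n|^(1/n) = 3/n^(5/n)
Take the limit as n -> infinity: L = 3.
Since L = 3 > 1, the root test implies divergence.

diverges


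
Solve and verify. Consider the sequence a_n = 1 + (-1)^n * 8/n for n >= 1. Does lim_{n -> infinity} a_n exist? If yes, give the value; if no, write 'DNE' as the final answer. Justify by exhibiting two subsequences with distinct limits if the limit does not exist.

Examine the behaviour of a_n along subsequences.
Even-n subsequence a_{2k} = 1 + 8/(2k) -> 1. Odd-n subsequence a_{2k+1} = 1 - 8/(2k+1) -> 1. Both tend to 1, which suggests the limit is 1; verify directly.
|a_n - 1| = |(-1)^n * 8/n| = 8/n for every n >= 1.
Given epsilon > 0, choose a positive integer N > 8/epsilon. Then for all n >= N, |a_n - 1| = 8/n <= 8/N < epsilon.
So by the definition of the limit, lim a_n exists and equals 1.

1


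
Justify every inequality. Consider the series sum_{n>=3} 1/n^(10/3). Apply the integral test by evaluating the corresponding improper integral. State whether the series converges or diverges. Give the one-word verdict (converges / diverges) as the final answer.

Let f(x) = x^(-10/3). Then f is positive, continuous, and decreasing on [3, infinity), so the integral test applies.
Compute the improper integral int_{3}^infinity f(x) dx:
  antiderivative F(x) = -3/(7*x^(7/3)).
  As x -> infinity, F(x) -> 0 (since p = 10/3 > 1).
  So int = F(infinity) - F(3) = 0 - (-3^(2/3)/63) = 3^(2/3)/63.
  Finite, so by the integral test, the series converges.

converges


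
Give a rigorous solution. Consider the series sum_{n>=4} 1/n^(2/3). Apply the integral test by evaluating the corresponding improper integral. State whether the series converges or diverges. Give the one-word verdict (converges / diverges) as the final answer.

Let f(x) = x^(-2/3). Then f is positive, continuous, and decreasing on [4, infinity), so the integral test applies.
Compute the improper integral int_{4}^infinity f(x) dx:
  antiderivative F(x) = 3*x^(1/3).
  As x -> infinity, F(x) -> infinity (since p = 2/3 < 1).
  So the integral diverges. By the integral test, the series diverges.

diverges


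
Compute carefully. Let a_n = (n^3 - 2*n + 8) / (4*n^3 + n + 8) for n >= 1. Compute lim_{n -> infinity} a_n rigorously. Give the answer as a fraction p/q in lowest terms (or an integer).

Divide numerator and denominator by n^3, the highest power:
numerator / n^3 = 1 - 2/n^2 + 8/n^3
denominator / n^3 = 4 + n^(-2) + 8/n^3
As n -> infinity, all terms of the form c/n^k (k >= 1) tend to 0.
So numerator / n^3 -> 1 and denominator / n^3 -> 4.
Therefore lim a_n = 1/4.

1/4


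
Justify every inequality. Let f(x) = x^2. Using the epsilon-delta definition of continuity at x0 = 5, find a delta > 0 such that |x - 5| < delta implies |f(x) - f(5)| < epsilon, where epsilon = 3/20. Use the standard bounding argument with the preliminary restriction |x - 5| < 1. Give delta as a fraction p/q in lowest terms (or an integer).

Factor: |x^2 - (5)^2| = |x - 5| * |x + 5|.
Impose |x - 5| < 1 first. Then |x + 5| = |(x - 5) + 2*(5)| <= |x - 5| + 2*|5| < 1 + 10 = 11.
So |x^2 - (5)^2| < delta * 11.
We need delta * 11 <= 3/20, i.e. delta <= 3/20/11 = 3/220.
Since 3/220 < 1, this is tighter than 1; take delta = 3/220.
So delta = 3/220 works.

3/220


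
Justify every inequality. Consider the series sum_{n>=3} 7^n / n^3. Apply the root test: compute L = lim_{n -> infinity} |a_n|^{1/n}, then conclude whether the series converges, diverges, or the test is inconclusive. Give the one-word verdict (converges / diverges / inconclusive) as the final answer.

Let a_n denote the general term. Form |a_n|^(1/n) and simplify:
|a_n|^(1/n) = 7/n^(3/n)
Take the limit as n -> infinity: L = 7.
Since L = 7 > 1, the root test implies divergence.

diverges


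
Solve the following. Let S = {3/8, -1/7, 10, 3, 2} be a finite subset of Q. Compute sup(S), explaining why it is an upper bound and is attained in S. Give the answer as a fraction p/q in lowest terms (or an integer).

S is finite, so sup(S) = max(S).
Sorted decreasing:
10, 3, 2, 3/8, -1/7
The extremum is 10.
For every x in S, x <= 10. And 10 is in S, so it is attained.
Therefore sup(S) = 10.

10


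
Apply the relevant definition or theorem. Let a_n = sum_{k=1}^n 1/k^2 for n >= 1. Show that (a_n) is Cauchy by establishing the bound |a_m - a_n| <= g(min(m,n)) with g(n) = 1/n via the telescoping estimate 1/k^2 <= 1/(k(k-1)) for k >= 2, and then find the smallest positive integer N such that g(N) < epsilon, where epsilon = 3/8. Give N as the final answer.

For m > n >= 1: |a_m - a_n| = sum_{k=n+1}^m 1/k^2.
Use 1/k^2 <= 1/(k(k-1)) = 1/(k-1) - 1/k for k >= 2:
sum_{k=n+1}^m 1/k^2 <= sum_{k=n+1}^m (1/(k-1) - 1/k) = 1/n - 1/m <= 1/n.
By symmetry the same bound holds with n,m swapped, so |a_m - a_n| <= 1/min(m,n) = g(min(m,n)). Since g(n) -> 0, (a_n) is Cauchy.
Now solve g(N) < 3/8: 1/N < 3/8 <=> N > 1/(3/8) = 8/3.
The smallest integer strictly greater than 8/3 is N = 3.
Check: g(3) = 1/3 < 3/8; g(2) = 1/2 >= 3/8. So N = 3.

3


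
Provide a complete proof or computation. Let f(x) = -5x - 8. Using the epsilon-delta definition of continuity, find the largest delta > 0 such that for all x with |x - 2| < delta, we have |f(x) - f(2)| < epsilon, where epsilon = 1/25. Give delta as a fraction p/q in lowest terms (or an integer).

We compute f(2) = -5*(2) - 8 = -18.
|f(x) - f(2)| = |-5x - 8 - (-18)| = |-5(x - 2)| = 5|x - 2|.
We need 5|x - 2| < 1/25, i.e. |x - 2| < 1/25 / 5 = 1/125.
So any delta <= 1/125 works. Conversely, if delta > 1/125, then x = 2 + 1/125 satisfies |x - 2| = 1/125 < delta but |f(x) - f(2)| = 5 * 1/125 = 1/25, which is not < 1/25; so no larger delta works.
Hence the largest such delta is 1/125.

1/125


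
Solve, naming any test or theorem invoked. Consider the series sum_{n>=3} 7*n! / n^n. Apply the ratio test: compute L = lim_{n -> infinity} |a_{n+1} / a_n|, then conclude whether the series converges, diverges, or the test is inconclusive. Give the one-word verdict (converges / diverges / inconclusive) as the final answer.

Let a_n denote the general term. Form the ratio a_{n+1}/a_n and simplify:
a_{n+1}/a_n = (n/(n + 1))^n
Take the limit as n -> infinity: L = exp(-1).
Since L = exp(-1) < 1, the ratio test implies the series converges.

converges


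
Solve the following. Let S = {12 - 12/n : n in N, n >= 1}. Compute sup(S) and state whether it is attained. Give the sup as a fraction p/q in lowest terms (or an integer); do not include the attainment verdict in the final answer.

Analysis:
- Values: 0, 6, 8, 9, ... strictly increasing.
- Minimum is 0 (n=1); inf = 0 (attained).
- 12 - 12/n -> 12 from below; sup = 12, not attained.
Conclusion: sup(S) = 12, not attained in S.

12


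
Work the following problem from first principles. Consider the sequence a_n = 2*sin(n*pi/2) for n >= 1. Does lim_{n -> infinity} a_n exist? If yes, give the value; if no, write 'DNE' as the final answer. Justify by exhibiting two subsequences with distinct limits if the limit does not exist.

Examine the behaviour of a_n along subsequences.
a_{4k+1} = 2*sin(pi/2 + 2k*pi) = 2 -> 2. a_{4k+3} = 2*sin(3pi/2 + 2k*pi) = -2 -> -2.
Since these two subsequential limits are 2 and -2, distinct, the full sequence cannot converge (a convergent sequence has all subsequences tending to the same limit). So lim a_n does not exist.

DNE


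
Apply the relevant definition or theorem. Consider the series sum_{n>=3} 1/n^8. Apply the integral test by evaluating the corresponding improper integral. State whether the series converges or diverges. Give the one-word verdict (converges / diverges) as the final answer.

Let f(x) = x^(-8). Then f is positive, continuous, and decreasing on [3, infinity), so the integral test applies.
Compute the improper integral int_{3}^infinity f(x) dx:
  antiderivative F(x) = -1/(7*x^7).
  As x -> infinity, F(x) -> 0 (since p = 8 > 1).
  So int = F(infinity) - F(3) = 0 - (-1/15309) = 1/15309.
  Finite, so by the integral test, the series converges.

converges


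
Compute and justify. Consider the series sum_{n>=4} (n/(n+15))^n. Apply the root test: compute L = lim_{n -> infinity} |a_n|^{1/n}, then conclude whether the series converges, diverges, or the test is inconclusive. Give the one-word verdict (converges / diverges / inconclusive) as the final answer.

Let a_n denote the general term. Form |a_n|^(1/n) and simplify:
|a_n|^(1/n) = n/(n + 15)
Take the limit as n -> infinity: L = 1.
Since L = 1, the root test is inconclusive. (In fact a_n = (n/(n+15))^n -> e^(-15) != 0, so the nth-term test shows divergence; but the root test itself gives no conclusion.)

inconclusive


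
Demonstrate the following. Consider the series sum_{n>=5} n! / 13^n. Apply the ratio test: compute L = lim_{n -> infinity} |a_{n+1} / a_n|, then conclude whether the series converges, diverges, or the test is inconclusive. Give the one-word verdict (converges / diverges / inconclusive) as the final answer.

Let a_n denote the general term. Form the ratio a_{n+1}/a_n and simplify:
a_{n+1}/a_n = n/13 + 1/13
Take the limit as n -> infinity: L = infinity.
Since L = infinity > 1 (or L = infinity), the ratio test implies the series diverges.

diverges


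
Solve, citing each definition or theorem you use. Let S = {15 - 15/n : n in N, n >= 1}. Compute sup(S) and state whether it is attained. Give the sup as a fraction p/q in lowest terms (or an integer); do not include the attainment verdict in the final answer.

Analysis:
- Values: 0, 15/2, 10, 45/4, ... strictly increasing.
- Minimum is 0 (n=1); inf = 0 (attained).
- 15 - 15/n -> 15 from below; sup = 15, not attained.
Conclusion: sup(S) = 15, not attained in S.

15


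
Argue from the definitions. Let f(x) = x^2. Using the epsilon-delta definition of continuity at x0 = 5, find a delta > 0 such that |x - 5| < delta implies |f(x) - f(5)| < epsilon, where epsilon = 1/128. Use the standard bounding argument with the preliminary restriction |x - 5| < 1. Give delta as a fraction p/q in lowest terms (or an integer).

Factor: |x^2 - (5)^2| = |x - 5| * |x + 5|.
Impose |x - 5| < 1 first. Then |x + 5| = |(x - 5) + 2*(5)| <= |x - 5| + 2*|5| < 1 + 10 = 11.
So |x^2 - (5)^2| < delta * 11.
We need delta * 11 <= 1/128, i.e. delta <= 1/128/11 = 1/1408.
Since 1/1408 < 1, this is tighter than 1; take delta = 1/1408.
So delta = 1/1408 works.

1/1408


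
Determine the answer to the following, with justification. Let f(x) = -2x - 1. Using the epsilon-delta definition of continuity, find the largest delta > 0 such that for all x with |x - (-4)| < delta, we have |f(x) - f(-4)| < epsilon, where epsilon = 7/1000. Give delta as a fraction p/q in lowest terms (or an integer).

We compute f(-4) = -2*(-4) - 1 = 7.
|f(x) - f(-4)| = |-2x - 1 - (7)| = |-2(x - (-4))| = 2|x - (-4)|.
We need 2|x - (-4)| < 7/1000, i.e. |x - (-4)| < 7/1000 / 2 = 7/2000.
So any delta <= 7/2000 works. Conversely, if delta > 7/2000, then x = -4 + 7/2000 satisfies |x - (-4)| = 7/2000 < delta but |f(x) - f(-4)| = 2 * 7/2000 = 7/1000, which is not < 7/1000; so no larger delta works.
Hence the largest such delta is 7/2000.

7/2000


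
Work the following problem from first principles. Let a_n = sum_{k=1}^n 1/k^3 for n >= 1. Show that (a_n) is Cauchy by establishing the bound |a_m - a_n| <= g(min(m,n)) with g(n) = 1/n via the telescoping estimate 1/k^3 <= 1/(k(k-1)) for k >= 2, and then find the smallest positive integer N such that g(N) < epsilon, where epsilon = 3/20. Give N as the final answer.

For m > n >= 1: |a_m - a_n| = sum_{k=n+1}^m 1/k^3.
Use 1/k^3 <= 1/(k(k-1)) = 1/(k-1) - 1/k for k >= 2 (which holds since k^3 >= k^2 >= k(k-1) for k >= 2):
sum_{k=n+1}^m 1/k^3 <= sum_{k=n+1}^m (1/(k-1) - 1/k) = 1/n - 1/m <= 1/n.
By symmetry the same bound holds with n,m swapped, so |a_m - a_n| <= 1/min(m,n) = g(min(m,n)). Since g(n) -> 0, (a_n) is Cauchy.
Now solve g(N) < 3/20: 1/N < 3/20 <=> N > 1/(3/20) = 20/3.
The smallest integer strictly greater than 20/3 is N = 7.
Check: g(7) = 1/7 < 3/20; g(6) = 1/6 >= 3/20. So N = 7.

7


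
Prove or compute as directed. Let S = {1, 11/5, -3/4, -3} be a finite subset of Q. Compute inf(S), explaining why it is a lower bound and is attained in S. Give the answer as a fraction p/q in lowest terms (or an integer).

S is finite, so inf(S) = min(S).
Sorted increasing:
-3, -3/4, 1, 11/5
The extremum is -3.
For every x in S, x >= -3. And -3 is in S, so it is attained.
Therefore inf(S) = -3.

-3


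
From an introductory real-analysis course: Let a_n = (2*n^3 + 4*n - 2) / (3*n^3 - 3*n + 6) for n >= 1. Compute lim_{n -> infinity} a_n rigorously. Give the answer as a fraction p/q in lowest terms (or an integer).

Divide numerator and denominator by n^3, the highest power:
numerator / n^3 = 2 + 4/n^2 - 2/n^3
denominator / n^3 = 3 - 3/n^2 + 6/n^3
As n -> infinity, all terms of the form c/n^k (k >= 1) tend to 0.
So numerator / n^3 -> 2 and denominator / n^3 -> 3.
Therefore lim a_n = 2/3.

2/3


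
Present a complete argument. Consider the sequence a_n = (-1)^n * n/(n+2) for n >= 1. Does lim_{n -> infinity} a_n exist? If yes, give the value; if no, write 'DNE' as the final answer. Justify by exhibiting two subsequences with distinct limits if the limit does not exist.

Examine the behaviour of a_n along subsequences.
a_{2k} = 2k/(2k+2) -> 1. a_{2k+1} = -(2k+1)/(2k+3) -> -1.
Since these two subsequential limits are 1 and -1, distinct, the full sequence cannot converge (a convergent sequence has all subsequences tending to the same limit). So lim a_n does not exist.

DNE


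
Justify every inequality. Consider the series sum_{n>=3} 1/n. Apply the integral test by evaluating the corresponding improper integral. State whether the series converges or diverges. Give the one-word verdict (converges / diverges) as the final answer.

Let f(x) = 1/x. Then f is positive, continuous, and decreasing on [3, infinity), so the integral test applies.
Compute the improper integral int_{3}^infinity f(x) dx:
  antiderivative F(x) = log(x).
  As x -> infinity, log(x) -> infinity.
  So int = infinity - log(3) = infinity. By the integral test, the series diverges.

diverges


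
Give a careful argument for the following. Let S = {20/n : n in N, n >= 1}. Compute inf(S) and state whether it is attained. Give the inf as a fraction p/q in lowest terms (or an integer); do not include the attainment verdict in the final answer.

Analysis:
- Values: 20, 10, 20/3, 5, ... strictly decreasing.
- The maximum is 20 (n=1); sup = 20 (attained).
- The set is bounded below by 0; 20/n -> 0 so 0 is the greatest lower bound.
- 0 is not in the set, so inf = 0 is not attained.
Conclusion: inf(S) = 0, not attained in S.

0


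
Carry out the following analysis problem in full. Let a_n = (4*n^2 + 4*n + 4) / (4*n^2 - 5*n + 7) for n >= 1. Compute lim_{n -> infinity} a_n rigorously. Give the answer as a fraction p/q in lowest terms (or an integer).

Divide numerator and denominator by n^2, the highest power:
numerator / n^2 = 4 + 4/n + 4/n^2
denominator / n^2 = 4 - 5/n + 7/n^2
As n -> infinity, all terms of the form c/n^k (k >= 1) tend to 0.
So numerator / n^2 -> 4 and denominator / n^2 -> 4.
Therefore lim a_n = 1.

1


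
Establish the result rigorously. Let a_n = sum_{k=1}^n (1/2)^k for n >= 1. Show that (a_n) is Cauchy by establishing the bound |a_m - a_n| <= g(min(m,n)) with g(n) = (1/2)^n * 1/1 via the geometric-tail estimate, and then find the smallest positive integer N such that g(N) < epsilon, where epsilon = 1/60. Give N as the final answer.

For m > n >= 1: |a_m - a_n| = sum_{k=n+1}^m (1/2)^k < sum_{k=n+1}^infinity (1/2)^k = (1/2)^(n+1) / (1 - 1/2) = (1/2)^n * (1/2) * (2/1) = (1/2)^n * 1/1.
So g(n) = (1/2)^n / 1. Since g(n) -> 0, (a_n) is Cauchy.
Now solve g(N) < 1/60: (1/2)^N / 1 < 1/60 <=> 2^N > 1 / (1 * 1/60) = 60.
Check powers of 2: 2^5 = 32 <= 60, 2^6 = 64 > 60.
So the smallest such N is 6. Check: g(6) = 1/(1 * 64) = 1/64 < 1/60.

6


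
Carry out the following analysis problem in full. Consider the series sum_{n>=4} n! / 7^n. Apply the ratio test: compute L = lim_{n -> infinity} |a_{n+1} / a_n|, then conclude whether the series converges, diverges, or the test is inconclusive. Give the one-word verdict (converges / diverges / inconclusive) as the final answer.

Let a_n denote the general term. Form the ratio a_{n+1}/a_n and simplify:
a_{n+1}/a_n = n/7 + 1/7
Take the limit as n -> infinity: L = infinity.
Since L = infinity > 1 (or L = infinity), the ratio test implies the series diverges.

diverges


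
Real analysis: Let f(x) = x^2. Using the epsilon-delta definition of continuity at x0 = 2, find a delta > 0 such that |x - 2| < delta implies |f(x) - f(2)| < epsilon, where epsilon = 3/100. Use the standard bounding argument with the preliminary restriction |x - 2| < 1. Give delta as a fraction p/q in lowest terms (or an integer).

Factor: |x^2 - (2)^2| = |x - 2| * |x + 2|.
Impose |x - 2| < 1 first. Then |x + 2| = |(x - 2) + 2*(2)| <= |x - 2| + 2*|2| < 1 + 4 = 5.
So |x^2 - (2)^2| < delta * 5.
We need delta * 5 <= 3/100, i.e. delta <= 3/100/5 = 3/500.
Since 3/500 < 1, this is tighter than 1; take delta = 3/500.
So delta = 3/500 works.

3/500


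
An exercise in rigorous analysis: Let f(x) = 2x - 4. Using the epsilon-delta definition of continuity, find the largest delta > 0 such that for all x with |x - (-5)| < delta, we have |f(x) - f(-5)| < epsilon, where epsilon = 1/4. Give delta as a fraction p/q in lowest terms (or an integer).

We compute f(-5) = 2*(-5) - 4 = -14.
|f(x) - f(-5)| = |2x - 4 - (-14)| = |2(x - (-5))| = 2|x - (-5)|.
We need 2|x - (-5)| < 1/4, i.e. |x - (-5)| < 1/4 / 2 = 1/8.
So any delta <= 1/8 works. Conversely, if delta > 1/8, then x = -5 + 1/8 satisfies |x - (-5)| = 1/8 < delta but |f(x) - f(-5)| = 2 * 1/8 = 1/4, which is not < 1/4; so no larger delta works.
Hence the largest such delta is 1/8.

1/8


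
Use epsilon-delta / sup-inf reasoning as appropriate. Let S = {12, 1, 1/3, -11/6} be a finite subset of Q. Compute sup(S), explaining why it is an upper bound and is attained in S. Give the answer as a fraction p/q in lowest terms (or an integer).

S is finite, so sup(S) = max(S).
Sorted decreasing:
12, 1, 1/3, -11/6
The extremum is 12.
For every x in S, x <= 12. And 12 is in S, so it is attained.
Therefore sup(S) = 12.

12


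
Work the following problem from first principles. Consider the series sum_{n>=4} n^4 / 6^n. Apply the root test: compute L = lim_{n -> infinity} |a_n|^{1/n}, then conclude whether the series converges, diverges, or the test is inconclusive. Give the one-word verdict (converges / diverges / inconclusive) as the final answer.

Let a_n denote the general term. Form |a_n|^(1/n) and simplify:
|a_n|^(1/n) = n^(4/n)/6
Take the limit as n -> infinity: L = 1/6.
Since L = 1/6 < 1, the root test implies convergence.

converges


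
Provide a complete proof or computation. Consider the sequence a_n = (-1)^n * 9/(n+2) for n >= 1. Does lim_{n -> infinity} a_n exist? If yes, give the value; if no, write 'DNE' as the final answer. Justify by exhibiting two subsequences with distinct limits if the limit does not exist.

Examine the behaviour of a_n along subsequences.
Even-n subsequence a_{2k} = 9/(2k+2) -> 0. Odd-n subsequence a_{2k+1} = -9/(2k+3) -> 0. Both tend to 0, which suggests the limit is 0; verify directly.
|a_n - 0| = 9/(n+2) < 9/n for every n >= 1.
Given epsilon > 0, choose a positive integer N > 9/epsilon. Then for all n >= N, |a_n| < 9/n <= 9/N < epsilon.
So by the definition of the limit, lim a_n exists and equals 0.

0


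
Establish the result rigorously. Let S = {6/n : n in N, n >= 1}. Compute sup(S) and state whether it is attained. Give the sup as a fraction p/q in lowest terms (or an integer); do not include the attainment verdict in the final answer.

Analysis:
- Values: 6, 3, 2, 3/2, ... strictly decreasing.
- The maximum is 6 (n=1); sup = 6 (attained).
- The set is bounded below by 0; 6/n -> 0 so 0 is the greatest lower bound.
- 0 is not in the set, so inf = 0 is not attained.
Conclusion: sup(S) = 6, attained in S.

6


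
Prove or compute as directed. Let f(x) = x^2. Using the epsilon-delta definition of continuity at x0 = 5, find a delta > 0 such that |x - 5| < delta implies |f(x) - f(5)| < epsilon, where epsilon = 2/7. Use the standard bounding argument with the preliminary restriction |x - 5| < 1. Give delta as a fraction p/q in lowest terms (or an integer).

Factor: |x^2 - (5)^2| = |x - 5| * |x + 5|.
Impose |x - 5| < 1 first. Then |x + 5| = |(x - 5) + 2*(5)| <= |x - 5| + 2*|5| < 1 + 10 = 11.
So |x^2 - (5)^2| < delta * 11.
We need delta * 11 <= 2/7, i.e. delta <= 2/7/11 = 2/77.
Since 2/77 < 1, this is tighter than 1; take delta = 2/77.
So delta = 2/77 works.

2/77


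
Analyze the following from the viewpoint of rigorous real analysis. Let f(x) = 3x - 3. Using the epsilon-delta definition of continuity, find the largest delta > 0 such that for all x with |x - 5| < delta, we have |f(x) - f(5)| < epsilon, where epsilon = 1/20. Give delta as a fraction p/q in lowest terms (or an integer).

We compute f(5) = 3*(5) - 3 = 12.
|f(x) - f(5)| = |3x - 3 - (12)| = |3(x - 5)| = 3|x - 5|.
We need 3|x - 5| < 1/20, i.e. |x - 5| < 1/20 / 3 = 1/60.
So any delta <= 1/60 works. Conversely, if delta > 1/60, then x = 5 + 1/60 satisfies |x - 5| = 1/60 < delta but |f(x) - f(5)| = 3 * 1/60 = 1/20, which is not < 1/20; so no larger delta works.
Hence the largest such delta is 1/60.

1/60


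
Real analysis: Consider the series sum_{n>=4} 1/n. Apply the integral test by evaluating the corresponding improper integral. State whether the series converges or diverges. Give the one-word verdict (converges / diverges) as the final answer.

Let f(x) = 1/x. Then f is positive, continuous, and decreasing on [4, infinity), so the integral test applies.
Compute the improper integral int_{4}^infinity f(x) dx:
  antiderivative F(x) = log(x).
  As x -> infinity, log(x) -> infinity.
  So int = infinity - log(4) = infinity. By the integral test, the series diverges.

diverges


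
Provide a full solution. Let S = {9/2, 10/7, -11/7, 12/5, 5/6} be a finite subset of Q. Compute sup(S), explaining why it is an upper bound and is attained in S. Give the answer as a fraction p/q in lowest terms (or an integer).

S is finite, so sup(S) = max(S).
Sorted decreasing:
9/2, 12/5, 10/7, 5/6, -11/7
The extremum is 9/2.
For every x in S, x <= 9/2. And 9/2 is in S, so it is attained.
Therefore sup(S) = 9/2.

9/2


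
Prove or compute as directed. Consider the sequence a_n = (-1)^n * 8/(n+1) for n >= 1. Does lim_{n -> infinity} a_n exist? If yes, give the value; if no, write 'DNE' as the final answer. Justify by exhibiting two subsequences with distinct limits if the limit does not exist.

Examine the behaviour of a_n along subsequences.
Even-n subsequence a_{2k} = 8/(2k+1) -> 0. Odd-n subsequence a_{2k+1} = -8/(2k+2) -> 0. Both tend to 0, which suggests the limit is 0; verify directly.
|a_n - 0| = 8/(n+1) < 8/n for every n >= 1.
Given epsilon > 0, choose a positive integer N > 8/epsilon. Then for all n >= N, |a_n| < 8/n <= 8/N < epsilon.
So by the definition of the limit, lim a_n exists and equals 0.

0


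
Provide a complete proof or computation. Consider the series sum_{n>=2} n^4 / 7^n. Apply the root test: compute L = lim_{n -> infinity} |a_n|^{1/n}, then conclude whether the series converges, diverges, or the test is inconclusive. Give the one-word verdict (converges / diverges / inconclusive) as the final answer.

Let a_n denote the general term. Form |a_n|^(1/n) and simplify:
|a_n|^(1/n) = n^(4/n)/7
Take the limit as n -> infinity: L = 1/7.
Since L = 1/7 < 1, the root test implies convergence.

converges


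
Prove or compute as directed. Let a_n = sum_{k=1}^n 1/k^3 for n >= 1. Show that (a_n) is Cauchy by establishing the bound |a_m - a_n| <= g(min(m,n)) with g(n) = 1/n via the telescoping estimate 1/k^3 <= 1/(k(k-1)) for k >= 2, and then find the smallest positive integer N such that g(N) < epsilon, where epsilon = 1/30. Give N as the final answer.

For m > n >= 1: |a_m - a_n| = sum_{k=n+1}^m 1/k^3.
Use 1/k^3 <= 1/(k(k-1)) = 1/(k-1) - 1/k for k >= 2 (which holds since k^3 >= k^2 >= k(k-1) for k >= 2):
sum_{k=n+1}^m 1/k^3 <= sum_{k=n+1}^m (1/(k-1) - 1/k) = 1/n - 1/m <= 1/n.
By symmetry the same bound holds with n,m swapped, so |a_m - a_n| <= 1/min(m,n) = g(min(m,n)). Since g(n) -> 0, (a_n) is Cauchy.
Now solve g(N) < 1/30: 1/N < 1/30 <=> N > 1/(1/30) = 30.
The smallest integer strictly greater than 30 is N = 31.
Check: g(31) = 1/31 < 1/30; g(30) = 1/30 >= 1/30. So N = 31.

31


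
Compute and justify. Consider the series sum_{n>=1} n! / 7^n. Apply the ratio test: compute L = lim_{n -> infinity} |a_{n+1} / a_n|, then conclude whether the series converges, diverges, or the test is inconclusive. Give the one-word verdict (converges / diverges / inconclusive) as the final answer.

Let a_n denote the general term. Form the ratio a_{n+1}/a_n and simplify:
a_{n+1}/a_n = n/7 + 1/7
Take the limit as n -> infinity: L = infinity.
Since L = infinity > 1 (or L = infinity), the ratio test implies the series diverges.

diverges


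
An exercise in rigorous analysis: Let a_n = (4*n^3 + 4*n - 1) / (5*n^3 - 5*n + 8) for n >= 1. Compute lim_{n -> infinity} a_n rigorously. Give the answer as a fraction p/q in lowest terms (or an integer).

Divide numerator and denominator by n^3, the highest power:
numerator / n^3 = 4 + 4/n^2 - 1/n^3
denominator / n^3 = 5 - 5/n^2 + 8/n^3
As n -> infinity, all terms of the form c/n^k (k >= 1) tend to 0.
So numerator / n^3 -> 4 and denominator / n^3 -> 5.
Therefore lim a_n = 4/5.

4/5


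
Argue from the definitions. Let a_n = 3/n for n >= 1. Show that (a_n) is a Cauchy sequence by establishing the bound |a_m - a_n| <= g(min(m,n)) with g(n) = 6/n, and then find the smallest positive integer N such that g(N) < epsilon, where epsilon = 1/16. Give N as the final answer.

For any m, n >= 1, by the triangle inequality:
|a_m - a_n| = |3/m - 3/n| <= 3*1/m + 3*1/n <= 6/min(m,n).
So g(n) = 6/n bounds the Cauchy difference. Since g(n) -> 0, (a_n) is Cauchy.
Now solve g(N) < 1/16: 6/N < 1/16 <=> N > 6 / (1/16) = 96.
The smallest integer strictly greater than 96 is N = 97.
Check: g(97) = 6/97 = 6/97 < 1/16; g(96) = 1/16 >= 1/16. So N = 97.

97


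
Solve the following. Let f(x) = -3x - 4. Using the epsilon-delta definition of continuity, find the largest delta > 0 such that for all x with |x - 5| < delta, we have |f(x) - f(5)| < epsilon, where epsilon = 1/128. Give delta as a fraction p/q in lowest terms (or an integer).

We compute f(5) = -3*(5) - 4 = -19.
|f(x) - f(5)| = |-3x - 4 - (-19)| = |-3(x - 5)| = 3|x - 5|.
We need 3|x - 5| < 1/128, i.e. |x - 5| < 1/128 / 3 = 1/384.
So any delta <= 1/384 works. Conversely, if delta > 1/384, then x = 5 + 1/384 satisfies |x - 5| = 1/384 < delta but |f(x) - f(5)| = 3 * 1/384 = 1/128, which is not < 1/128; so no larger delta works.
Hence the largest such delta is 1/384.

1/384


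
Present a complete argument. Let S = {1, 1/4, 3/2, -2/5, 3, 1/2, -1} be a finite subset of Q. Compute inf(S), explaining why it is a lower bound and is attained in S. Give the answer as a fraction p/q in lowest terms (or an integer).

S is finite, so inf(S) = min(S).
Sorted increasing:
-1, -2/5, 1/4, 1/2, 1, 3/2, 3
The extremum is -1.
For every x in S, x >= -1. And -1 is in S, so it is attained.
Therefore inf(S) = -1.

-1


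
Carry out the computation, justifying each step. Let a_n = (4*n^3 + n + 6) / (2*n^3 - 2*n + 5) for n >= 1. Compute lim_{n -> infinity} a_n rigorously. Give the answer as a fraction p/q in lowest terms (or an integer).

Divide numerator and denominator by n^3, the highest power:
numerator / n^3 = 4 + n^(-2) + 6/n^3
denominator / n^3 = 2 - 2/n^2 + 5/n^3
As n -> infinity, all terms of the form c/n^k (k >= 1) tend to 0.
So numerator / n^3 -> 4 and denominator / n^3 -> 2.
Therefore lim a_n = 2.

2


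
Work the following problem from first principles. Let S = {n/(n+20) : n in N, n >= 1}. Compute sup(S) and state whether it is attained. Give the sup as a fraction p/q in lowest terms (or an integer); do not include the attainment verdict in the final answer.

Analysis:
- Values: 1/21, 1/11, 3/23, 1/6, ... strictly increasing.
- Minimum is 1/21 (n=1); inf = 1/21 (attained).
- n/(n+20) = 1 - 20/(n+20) -> 1 from below as n -> infinity, and never equals 1.
- So sup = 1 (not attained).
Conclusion: sup(S) = 1, not attained in S.

1


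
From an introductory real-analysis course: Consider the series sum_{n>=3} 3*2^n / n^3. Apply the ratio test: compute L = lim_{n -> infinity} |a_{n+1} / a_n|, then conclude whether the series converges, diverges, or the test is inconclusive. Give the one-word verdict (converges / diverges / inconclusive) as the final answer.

Let a_n denote the general term. Form the ratio a_{n+1}/a_n and simplify:
a_{n+1}/a_n = 2*n^3/(n + 1)^3
Take the limit as n -> infinity: L = 2.
Since L = 2 > 1 (or L = infinity), the ratio test implies the series diverges.

diverges


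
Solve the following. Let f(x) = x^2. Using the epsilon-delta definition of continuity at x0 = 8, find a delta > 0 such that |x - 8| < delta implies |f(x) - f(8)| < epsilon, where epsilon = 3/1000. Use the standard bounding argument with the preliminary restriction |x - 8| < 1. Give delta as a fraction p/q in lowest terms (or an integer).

Factor: |x^2 - (8)^2| = |x - 8| * |x + 8|.
Impose |x - 8| < 1 first. Then |x + 8| = |(x - 8) + 2*(8)| <= |x - 8| + 2*|8| < 1 + 16 = 17.
So |x^2 - (8)^2| < delta * 17.
We need delta * 17 <= 3/1000, i.e. delta <= 3/1000/17 = 3/17000.
Since 3/17000 < 1, this is tighter than 1; take delta = 3/17000.
So delta = 3/17000 works.

3/17000


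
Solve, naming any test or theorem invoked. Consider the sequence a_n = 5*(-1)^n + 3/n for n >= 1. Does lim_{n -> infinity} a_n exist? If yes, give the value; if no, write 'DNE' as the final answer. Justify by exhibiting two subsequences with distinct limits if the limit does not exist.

Examine the behaviour of a_n along subsequences.
a_{2k} = 5 + 3/(2k) -> 5. a_{2k+1} = -5 + 3/(2k+1) -> -5.
Since these two subsequential limits are 5 and -5, distinct, the full sequence cannot converge (a convergent sequence has all subsequences tending to the same limit). So lim a_n does not exist.

DNE


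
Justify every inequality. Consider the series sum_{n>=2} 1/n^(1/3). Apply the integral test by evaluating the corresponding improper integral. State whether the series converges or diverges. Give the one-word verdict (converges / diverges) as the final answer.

Let f(x) = x^(-1/3). Then f is positive, continuous, and decreasing on [2, infinity), so the integral test applies.
Compute the improper integral int_{2}^infinity f(x) dx:
  antiderivative F(x) = 3*x^(2/3)/2.
  As x -> infinity, F(x) -> infinity (since p = 1/3 < 1).
  So the integral diverges. By the integral test, the series diverges.

diverges


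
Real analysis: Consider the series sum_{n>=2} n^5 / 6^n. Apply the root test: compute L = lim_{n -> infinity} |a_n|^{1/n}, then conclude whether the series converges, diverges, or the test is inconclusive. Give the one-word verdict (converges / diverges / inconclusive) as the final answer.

Let a_n denote the general term. Form |a_n|^(1/n) and simplify:
|a_n|^(1/n) = n^(5/n)/6
Take the limit as n -> infinity: L = 1/6.
Since L = 1/6 < 1, the root test implies convergence.

converges


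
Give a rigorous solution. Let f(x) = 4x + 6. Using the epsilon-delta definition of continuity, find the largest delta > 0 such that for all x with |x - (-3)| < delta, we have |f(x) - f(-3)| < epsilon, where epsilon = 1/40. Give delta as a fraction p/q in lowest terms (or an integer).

We compute f(-3) = 4*(-3) + 6 = -6.
|f(x) - f(-3)| = |4x + 6 - (-6)| = |4(x - (-3))| = 4|x - (-3)|.
We need 4|x - (-3)| < 1/40, i.e. |x - (-3)| < 1/40 / 4 = 1/160.
So any delta <= 1/160 works. Conversely, if delta > 1/160, then x = -3 + 1/160 satisfies |x - (-3)| = 1/160 < delta but |f(x) - f(-3)| = 4 * 1/160 = 1/40, which is not < 1/40; so no larger delta works.
Hence the largest such delta is 1/160.

1/160


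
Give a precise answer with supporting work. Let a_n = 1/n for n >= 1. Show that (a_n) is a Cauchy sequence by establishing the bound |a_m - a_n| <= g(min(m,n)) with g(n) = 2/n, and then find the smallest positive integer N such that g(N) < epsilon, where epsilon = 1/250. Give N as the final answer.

For any m, n >= 1, by the triangle inequality:
|a_m - a_n| = |1/m - 1/n| <= 1/m + 1/n <= 2/min(m,n).
So g(n) = 2/n bounds the Cauchy difference. Since g(n) -> 0, (a_n) is Cauchy.
Now solve g(N) < 1/250: 2/N < 1/250 <=> N > 2 / (1/250) = 500.
The smallest integer strictly greater than 500 is N = 501.
Check: g(501) = 2/501 = 2/501 < 1/250; g(500) = 1/250 >= 1/250. So N = 501.

501


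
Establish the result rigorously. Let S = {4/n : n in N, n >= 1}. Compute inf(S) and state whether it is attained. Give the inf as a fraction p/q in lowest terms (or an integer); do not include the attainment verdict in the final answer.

Analysis:
- Values: 4, 2, 4/3, 1, ... strictly decreasing.
- The maximum is 4 (n=1); sup = 4 (attained).
- The set is bounded below by 0; 4/n -> 0 so 0 is the greatest lower bound.
- 0 is not in the set, so inf = 0 is not attained.
Conclusion: inf(S) = 0, not attained in S.

0


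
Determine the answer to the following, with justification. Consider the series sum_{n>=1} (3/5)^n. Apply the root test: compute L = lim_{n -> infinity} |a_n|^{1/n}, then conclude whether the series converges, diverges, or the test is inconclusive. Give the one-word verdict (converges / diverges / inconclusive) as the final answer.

Let a_n denote the general term. Form |a_n|^(1/n) and simplify:
|a_n|^(1/n) = 3/5
Take the limit as n -> infinity: L = 3/5.
Since L = 3/5 < 1, the root test implies convergence.

converges


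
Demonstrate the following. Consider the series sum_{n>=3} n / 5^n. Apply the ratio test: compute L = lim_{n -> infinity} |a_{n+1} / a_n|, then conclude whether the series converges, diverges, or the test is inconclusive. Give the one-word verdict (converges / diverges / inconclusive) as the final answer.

Let a_n denote the general term. Form the ratio a_{n+1}/a_n and simplify:
a_{n+1}/a_n = (n + 1)/(5*n)
Take the limit as n -> infinity: L = 1/5.
Since L = 1/5 < 1, the ratio test implies the series converges.

converges


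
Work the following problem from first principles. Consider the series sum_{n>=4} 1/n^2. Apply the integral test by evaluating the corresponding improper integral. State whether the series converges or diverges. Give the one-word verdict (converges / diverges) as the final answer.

Let f(x) = x^(-2). Then f is positive, continuous, and decreasing on [4, infinity), so the integral test applies.
Compute the improper integral int_{4}^infinity f(x) dx:
  antiderivative F(x) = -1/x.
  As x -> infinity, F(x) -> 0 (since p = 2 > 1).
  So int = F(infinity) - F(4) = 0 - (-1/4) = 1/4.
  Finite, so by the integral test, the series converges.

converges


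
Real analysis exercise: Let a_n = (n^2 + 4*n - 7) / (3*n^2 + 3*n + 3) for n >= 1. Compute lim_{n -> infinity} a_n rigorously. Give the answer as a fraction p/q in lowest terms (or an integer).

Divide numerator and denominator by n^2, the highest power:
numerator / n^2 = 1 + 4/n - 7/n^2
denominator / n^2 = 3 + 3/n + 3/n^2
As n -> infinity, all terms of the form c/n^k (k >= 1) tend to 0.
So numerator / n^2 -> 1 and denominator / n^2 -> 3.
Therefore lim a_n = 1/3.

1/3


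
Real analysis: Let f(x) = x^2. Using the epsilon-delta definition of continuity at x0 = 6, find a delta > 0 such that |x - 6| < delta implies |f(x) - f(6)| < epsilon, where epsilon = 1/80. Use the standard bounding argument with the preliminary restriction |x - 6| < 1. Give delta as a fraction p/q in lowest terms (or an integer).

Factor: |x^2 - (6)^2| = |x - 6| * |x + 6|.
Impose |x - 6| < 1 first. Then |x + 6| = |(x - 6) + 2*(6)| <= |x - 6| + 2*|6| < 1 + 12 = 13.
So |x^2 - (6)^2| < delta * 13.
We need delta * 13 <= 1/80, i.e. delta <= 1/80/13 = 1/1040.
Since 1/1040 < 1, this is tighter than 1; take delta = 1/1040.
So delta = 1/1040 works.

1/1040


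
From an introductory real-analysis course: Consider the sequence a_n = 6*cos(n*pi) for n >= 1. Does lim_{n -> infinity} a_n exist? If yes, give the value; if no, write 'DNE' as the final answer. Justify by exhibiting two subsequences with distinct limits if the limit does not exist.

Examine the behaviour of a_n along subsequences.
cos(n*pi) = (-1)^n, so a_n = 6*(-1)^n. a_{2k} = 6 -> 6. a_{2k+1} = -6 -> -6.
Since these two subsequential limits are 6 and -6, distinct, the full sequence cannot converge (a convergent sequence has all subsequences tending to the same limit). So lim a_n does not exist.

DNE


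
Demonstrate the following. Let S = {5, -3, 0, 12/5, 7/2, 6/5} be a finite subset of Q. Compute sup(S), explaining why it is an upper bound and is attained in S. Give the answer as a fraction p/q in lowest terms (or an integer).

S is finite, so sup(S) = max(S).
Sorted decreasing:
5, 7/2, 12/5, 6/5, 0, -3
The extremum is 5.
For every x in S, x <= 5. And 5 is in S, so it is attained.
Therefore sup(S) = 5.

5
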